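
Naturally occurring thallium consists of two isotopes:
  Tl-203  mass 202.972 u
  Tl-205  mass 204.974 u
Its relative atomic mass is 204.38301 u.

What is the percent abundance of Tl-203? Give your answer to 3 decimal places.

29.520%

Let x be the fractional abundance of Tl-203; then Tl-205 has abundance 1 − x.
202.972·x + 204.974·(1 − x) = 204.38301
(202.972 − 204.974)·x = 204.38301 − 204.974
x = -0.59099 / -2.002 = 0.29520 → 29.520% Tl-203, 70.480% Tl-205.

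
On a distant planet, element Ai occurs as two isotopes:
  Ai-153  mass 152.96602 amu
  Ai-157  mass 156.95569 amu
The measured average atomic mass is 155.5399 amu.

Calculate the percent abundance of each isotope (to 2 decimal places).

Let x be the fractional abundance of Ai-153; then Ai-157 has abundance 1 − x.
152.96602·x + 156.95569·(1 − x) = 155.5399
(152.96602 − 156.95569)·x = 155.5399 − 156.95569
x = -1.41579 / -3.98967 = 0.35486 → 35.49% Ai-153, 64.51% Ai-157.

Ai-153: 35.49%, Ai-157: 64.51%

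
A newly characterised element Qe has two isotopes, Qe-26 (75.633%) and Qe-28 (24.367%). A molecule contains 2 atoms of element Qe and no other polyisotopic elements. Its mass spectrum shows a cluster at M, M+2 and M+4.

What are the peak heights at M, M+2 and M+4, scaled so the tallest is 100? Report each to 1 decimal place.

100.0 : 64.4 : 10.4

Expanding (0.75633 + 0.24367)^2:
P(M) = 0.75633^2 = 0.572035
P(M+2) = 2 × 0.75633^1 × 0.24367^1 = 0.368590
P(M+4) = 0.24367^2 = 0.059375
The M peak is largest (0.572035); scaling to 100 gives 100.0 : 64.4 : 10.4.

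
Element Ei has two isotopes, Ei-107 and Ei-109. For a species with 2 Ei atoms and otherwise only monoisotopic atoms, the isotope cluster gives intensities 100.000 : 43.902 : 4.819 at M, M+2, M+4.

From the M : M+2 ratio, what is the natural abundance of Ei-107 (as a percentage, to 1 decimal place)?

82.0%

Write p for the Ei-107 fraction. I(M+2)/I(M) = [C(2,1)·p^1·(1−p)] / p^2 = 2·(1−p)/p = 43.902/100.000 = 0.4390
(1−p)/p = 0.4390/2 = 0.2195  ⇒  p = 1/(1 + 0.2195) = 0.8200
Ei-107: 82.0%, Ei-109: 18.0%.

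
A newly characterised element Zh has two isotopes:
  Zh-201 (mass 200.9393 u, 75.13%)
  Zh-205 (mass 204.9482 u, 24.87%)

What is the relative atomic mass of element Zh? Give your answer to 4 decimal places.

201.9363 u

Average mass = Σ (abundance × isotope mass) = 0.7513 × 200.9393 + 0.2487 × 204.9482
= 150.96570 + 50.97062 = 201.93632 u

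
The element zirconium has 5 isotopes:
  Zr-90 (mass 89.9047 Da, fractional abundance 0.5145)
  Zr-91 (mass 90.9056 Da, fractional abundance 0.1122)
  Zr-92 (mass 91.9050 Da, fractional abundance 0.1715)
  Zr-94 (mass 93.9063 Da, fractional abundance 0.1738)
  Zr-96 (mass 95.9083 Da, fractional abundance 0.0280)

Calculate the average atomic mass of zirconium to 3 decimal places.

91.224 Da

The abundance-weighted mean is 0.5145 × 89.9047 + 0.1122 × 90.9056 + 0.1715 × 91.9050 + 0.1738 × 93.9063 + 0.0280 × 95.9083
= 46.25597 + 10.19961 + 15.76171 + 16.32091 + 2.68543 = 91.22363 Da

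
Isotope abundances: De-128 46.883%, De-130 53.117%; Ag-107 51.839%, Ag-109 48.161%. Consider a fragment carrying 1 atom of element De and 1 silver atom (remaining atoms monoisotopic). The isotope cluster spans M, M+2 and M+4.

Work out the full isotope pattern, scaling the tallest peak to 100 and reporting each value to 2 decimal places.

Element De pattern (n=1): 0.46883 : 0.53117
Silver pattern (n=1): 0.51839 : 0.48161
Convolve the two distributions (both contribute in 2-u steps):
  M: 0.46883×0.51839 = 0.243037
  M+2: 0.46883×0.48161 + 0.53117×0.51839 = 0.501146
  M+4: 0.53117×0.48161 = 0.255817
Scale to base peak (0.501146) = 100: 48.50 : 100.00 : 51.05

48.50 : 100.00 : 51.05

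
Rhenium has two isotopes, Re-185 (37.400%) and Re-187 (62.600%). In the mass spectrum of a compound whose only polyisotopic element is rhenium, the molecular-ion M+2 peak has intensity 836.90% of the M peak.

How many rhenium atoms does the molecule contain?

For n independent Re atoms, I(M+2)/I(M) = n · (abundance Re-187) / (abundance Re-185) = n · 0.62600/0.37400.
n = 8.3690 × 0.37400/0.62600 = 5.00 ≈ 5

5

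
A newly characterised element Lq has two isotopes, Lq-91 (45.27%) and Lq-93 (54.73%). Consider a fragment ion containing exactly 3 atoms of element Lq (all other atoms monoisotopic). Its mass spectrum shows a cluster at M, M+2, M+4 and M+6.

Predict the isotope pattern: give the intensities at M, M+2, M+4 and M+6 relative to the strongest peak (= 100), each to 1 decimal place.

The 3 Lq atoms are independent, so intensities follow the terms of (0.4527 + 0.5473)^3.
P(M) = 0.4527^3 = 0.092775
P(M+2) = 3 × 0.4527^2 × 0.5473^1 = 0.336487
P(M+4) = 3 × 0.4527^1 × 0.5473^2 = 0.406802
P(M+6) = 0.5473^3 = 0.163937
The M+4 peak is largest (0.406802); scaling to 100 gives 22.8 : 82.7 : 100.0 : 40.3.

22.8 : 82.7 : 100.0 : 40.3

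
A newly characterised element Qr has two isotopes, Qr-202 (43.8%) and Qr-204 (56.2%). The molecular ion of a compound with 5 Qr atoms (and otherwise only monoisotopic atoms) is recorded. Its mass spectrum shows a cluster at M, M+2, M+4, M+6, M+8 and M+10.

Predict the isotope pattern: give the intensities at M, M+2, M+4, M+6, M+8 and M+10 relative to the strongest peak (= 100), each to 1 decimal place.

4.7 : 30.4 : 77.9 : 100.0 : 64.2 : 16.5

Expanding (0.438 + 0.562)^5:
P(M) = 0.438^5 = 0.016120
P(M+2) = 5 × 0.438^4 × 0.562^1 = 0.103420
P(M+4) = 10 × 0.438^3 × 0.562^2 = 0.265396
P(M+6) = 10 × 0.438^2 × 0.562^3 = 0.340531
P(M+8) = 5 × 0.438^1 × 0.562^4 = 0.218469
P(M+10) = 0.562^5 = 0.056064
The M+6 peak is largest (0.340531); scaling to 100 gives 4.7 : 30.4 : 77.9 : 100.0 : 64.2 : 16.5.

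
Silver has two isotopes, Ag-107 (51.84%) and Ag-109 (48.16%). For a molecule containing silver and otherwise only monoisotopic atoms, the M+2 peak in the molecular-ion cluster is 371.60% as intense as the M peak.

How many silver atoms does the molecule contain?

4

With n Ag atoms, P(M+2)/P(M) = C(n,1)·p^(n−1)q / p^n = n·q/p = n · 0.4816/0.5184.
n = 3.7160 × 0.5184/0.4816 = 4.00 ≈ 4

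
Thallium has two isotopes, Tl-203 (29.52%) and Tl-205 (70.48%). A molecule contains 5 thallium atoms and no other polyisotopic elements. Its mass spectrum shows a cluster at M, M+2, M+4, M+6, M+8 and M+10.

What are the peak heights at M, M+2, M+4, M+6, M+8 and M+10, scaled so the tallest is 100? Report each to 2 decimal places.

The 5 Tl atoms are independent, so intensities follow the terms of (0.2952 + 0.7048)^5.
P(M) = 0.2952^5 = 0.002242
P(M+2) = 5 × 0.2952^4 × 0.7048^1 = 0.026761
P(M+4) = 10 × 0.2952^3 × 0.7048^2 = 0.127785
P(M+6) = 10 × 0.2952^2 × 0.7048^3 = 0.305092
P(M+8) = 5 × 0.2952^1 × 0.7048^4 = 0.364208
P(M+10) = 0.7048^5 = 0.173912
The M+8 peak is largest (0.364208); scaling to 100 gives 0.62 : 7.35 : 35.09 : 83.77 : 100.00 : 47.75.

0.62 : 7.35 : 35.09 : 83.77 : 100.00 : 47.75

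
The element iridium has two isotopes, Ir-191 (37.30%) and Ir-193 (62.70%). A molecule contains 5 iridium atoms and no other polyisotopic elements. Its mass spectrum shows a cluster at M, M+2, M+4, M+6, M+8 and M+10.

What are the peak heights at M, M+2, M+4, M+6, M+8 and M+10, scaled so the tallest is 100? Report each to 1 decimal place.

Each Ir atom is independently Ir-191 (p = 0.3730) or Ir-193 (q = 0.6270); the cluster is the binomial expansion (p + q)^5.
P(M) = 0.3730^5 = 0.007220
P(M+2) = 5 × 0.3730^4 × 0.6270^1 = 0.060684
P(M+4) = 10 × 0.3730^3 × 0.6270^2 = 0.204015
P(M+6) = 10 × 0.3730^2 × 0.6270^3 = 0.342942
P(M+8) = 5 × 0.3730^1 × 0.6270^4 = 0.288237
P(M+10) = 0.6270^5 = 0.096903
The M+6 peak is largest (0.342942); scaling to 100 gives 2.1 : 17.7 : 59.5 : 100.0 : 84.0 : 28.3.

2.1 : 17.7 : 59.5 : 100.0 : 84.0 : 28.3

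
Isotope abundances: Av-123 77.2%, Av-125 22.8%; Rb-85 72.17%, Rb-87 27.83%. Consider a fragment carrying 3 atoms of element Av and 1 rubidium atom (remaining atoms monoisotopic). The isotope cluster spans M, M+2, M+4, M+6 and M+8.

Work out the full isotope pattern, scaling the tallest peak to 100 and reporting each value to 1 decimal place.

78.6 : 100.0 : 47.4 : 10.0 : 0.8

Element Av pattern (n=3): 0.46009965 : 0.40765306 : 0.12039494 : 0.01185235
Rubidium pattern (n=1): 0.7217 : 0.2783
Convolve the two distributions (both contribute in 2-u steps):
  M: 0.46009965×0.7217 = 0.332054
  M+2: 0.46009965×0.2783 + 0.40765306×0.7217 = 0.422249
  M+4: 0.40765306×0.2783 + 0.12039494×0.7217 = 0.200339
  M+6: 0.12039494×0.2783 + 0.01185235×0.7217 = 0.042060
  M+8: 0.01185235×0.2783 = 0.003299
Scale to base peak (0.422249) = 100: 78.6 : 100.0 : 47.4 : 10.0 : 0.8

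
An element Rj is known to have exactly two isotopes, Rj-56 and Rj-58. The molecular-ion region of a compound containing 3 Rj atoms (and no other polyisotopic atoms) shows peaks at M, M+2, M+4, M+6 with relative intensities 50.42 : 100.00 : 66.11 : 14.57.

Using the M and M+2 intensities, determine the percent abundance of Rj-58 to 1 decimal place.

39.8%

If p is the fraction of Rj that is Rj-56, then I(M+2)/I(M) = [C(3,1)·p^2·(1−p)] / p^3 = 3·(1−p)/p = 100.00/50.42 = 1.9833
(1−p)/p = 1.9833/3 = 0.6611  ⇒  p = 1/(1 + 0.6611) = 0.6020
Rj-56: 60.2%, Rj-58: 39.8%.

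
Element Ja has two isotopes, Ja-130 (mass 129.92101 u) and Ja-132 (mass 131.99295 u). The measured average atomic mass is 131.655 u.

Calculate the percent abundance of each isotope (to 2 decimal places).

Ja-130: 16.31%, Ja-132: 83.69%

Let x be the fractional abundance of Ja-130; then Ja-132 has abundance 1 − x.
129.92101·x + 131.99295·(1 − x) = 131.655
(129.92101 − 131.99295)·x = 131.655 − 131.99295
x = -0.33795 / -2.07194 = 0.16311 → 16.31% Ja-130, 83.69% Ja-132.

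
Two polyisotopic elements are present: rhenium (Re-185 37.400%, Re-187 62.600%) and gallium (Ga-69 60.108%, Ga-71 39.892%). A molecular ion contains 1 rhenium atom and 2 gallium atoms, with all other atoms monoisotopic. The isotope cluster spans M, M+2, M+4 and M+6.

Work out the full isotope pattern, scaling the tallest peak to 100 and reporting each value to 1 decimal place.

Rhenium pattern (n=1): 0.3740 : 0.6260
Gallium pattern (n=2): 0.36129717 : 0.47956567 : 0.15913717
Convolve the two distributions (both contribute in 2-u steps):
  M: 0.3740×0.36129717 = 0.135125
  M+2: 0.3740×0.47956567 + 0.6260×0.36129717 = 0.405530
  M+4: 0.3740×0.15913717 + 0.6260×0.47956567 = 0.359725
  M+6: 0.6260×0.15913717 = 0.099620
Scale to base peak (0.405530) = 100: 33.3 : 100.0 : 88.7 : 24.6

33.3 : 100.0 : 88.7 : 24.6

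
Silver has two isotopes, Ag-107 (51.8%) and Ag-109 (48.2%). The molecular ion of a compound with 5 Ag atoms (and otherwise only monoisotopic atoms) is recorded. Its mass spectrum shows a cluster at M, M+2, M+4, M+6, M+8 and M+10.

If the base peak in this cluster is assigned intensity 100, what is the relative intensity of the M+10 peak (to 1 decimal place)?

Binomial terms of (0.518 + 0.482)^5: M 0.0373, M+2 0.1735, M+4 0.3229, M+6 0.3005, M+8 0.1398, M+10 0.0260 → M+4 is the base peak.
P(M+4) = C(5,2) × 0.518^3 × 0.482^2 = 10 × 0.13899183 × 0.232324 = 0.322911 (base)
P(M+10) = C(5,5) × 0.518^0 × 0.482^5 = 1 × 1.0000 × 0.02601568 = 0.026016
Relative intensity = 0.026016 / 0.322911 × 100 = 8.1

8.1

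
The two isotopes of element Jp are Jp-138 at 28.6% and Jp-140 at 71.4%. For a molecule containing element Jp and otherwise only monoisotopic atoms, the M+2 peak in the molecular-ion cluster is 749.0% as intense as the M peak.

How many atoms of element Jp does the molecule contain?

3

With n Jp atoms, P(M+2)/P(M) = C(n,1)·p^(n−1)q / p^n = n·q/p = n · 0.714/0.286.
n = 7.490 × 0.286/0.714 = 3.00 ≈ 3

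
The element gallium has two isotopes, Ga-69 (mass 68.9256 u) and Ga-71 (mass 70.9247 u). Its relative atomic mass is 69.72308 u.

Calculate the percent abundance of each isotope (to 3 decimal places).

Ga-69: 60.108%, Ga-71: 39.892%

Let x be the fractional abundance of Ga-69; then Ga-71 has abundance 1 − x.
68.9256·x + 70.9247·(1 − x) = 69.72308
(68.9256 − 70.9247)·x = 69.72308 − 70.9247
x = -1.20162 / -1.9991 = 0.60108 → 60.108% Ga-69, 39.892% Ga-71.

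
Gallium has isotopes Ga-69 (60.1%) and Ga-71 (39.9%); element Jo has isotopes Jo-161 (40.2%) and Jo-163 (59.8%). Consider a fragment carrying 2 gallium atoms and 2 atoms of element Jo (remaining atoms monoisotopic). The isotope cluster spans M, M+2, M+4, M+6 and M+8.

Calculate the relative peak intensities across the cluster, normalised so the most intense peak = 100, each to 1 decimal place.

15.1 : 65.2 : 100.0 : 64.3 : 14.8

Gallium pattern (n=2): 0.361201 : 0.479598 : 0.159201
Element Jo pattern (n=2): 0.161604 : 0.480792 : 0.357604
Convolve the two distributions (both contribute in 2-u steps):
  M: 0.361201×0.161604 = 0.058372
  M+2: 0.361201×0.480792 + 0.479598×0.161604 = 0.251168
  M+4: 0.361201×0.357604 + 0.479598×0.480792 + 0.159201×0.161604 = 0.385481
  M+6: 0.479598×0.357604 + 0.159201×0.480792 = 0.248049
  M+8: 0.159201×0.357604 = 0.056931
Scale to base peak (0.385481) = 100: 15.1 : 65.2 : 100.0 : 64.3 : 14.8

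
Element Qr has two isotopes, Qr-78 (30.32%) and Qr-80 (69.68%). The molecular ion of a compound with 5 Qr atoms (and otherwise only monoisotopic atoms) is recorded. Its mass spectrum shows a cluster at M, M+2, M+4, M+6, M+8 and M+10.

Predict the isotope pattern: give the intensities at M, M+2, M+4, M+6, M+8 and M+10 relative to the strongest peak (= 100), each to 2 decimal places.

0.72 : 8.24 : 37.87 : 87.03 : 100.00 : 45.96

Each Qr atom is independently Qr-78 (p = 0.3032) or Qr-80 (q = 0.6968); the cluster is the binomial expansion (p + q)^5.
P(M) = 0.3032^5 = 0.002562
P(M+2) = 5 × 0.3032^4 × 0.6968^1 = 0.029444
P(M+4) = 10 × 0.3032^3 × 0.6968^2 = 0.135333
P(M+6) = 10 × 0.3032^2 × 0.6968^3 = 0.311016
P(M+8) = 5 × 0.3032^1 × 0.6968^4 = 0.357381
P(M+10) = 0.6968^5 = 0.164263
The M+8 peak is largest (0.357381); scaling to 100 gives 0.72 : 8.24 : 37.87 : 87.03 : 100.00 : 45.96.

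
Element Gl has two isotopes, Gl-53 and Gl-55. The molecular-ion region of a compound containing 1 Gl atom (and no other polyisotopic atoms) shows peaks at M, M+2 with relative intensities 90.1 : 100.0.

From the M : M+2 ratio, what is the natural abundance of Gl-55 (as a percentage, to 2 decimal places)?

Write p for the Gl-53 fraction. I(M+2)/I(M) = [C(1,1)·p^0·(1−p)] / p^1 = 1·(1−p)/p = 100.0/90.1 = 1.1099
(1−p)/p = 1.1099/1 = 1.1099  ⇒  p = 1/(1 + 1.1099) = 0.4740
Gl-53: 47.40%, Gl-55: 52.60%.

52.60%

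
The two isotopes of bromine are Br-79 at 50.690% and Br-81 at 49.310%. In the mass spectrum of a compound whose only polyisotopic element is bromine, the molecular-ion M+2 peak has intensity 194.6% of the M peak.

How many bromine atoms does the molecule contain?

With n Br atoms, P(M+2)/P(M) = C(n,1)·p^(n−1)q / p^n = n·q/p = n · 0.49310/0.50690.
n = 1.946 × 0.50690/0.49310 = 2.00 ≈ 2

2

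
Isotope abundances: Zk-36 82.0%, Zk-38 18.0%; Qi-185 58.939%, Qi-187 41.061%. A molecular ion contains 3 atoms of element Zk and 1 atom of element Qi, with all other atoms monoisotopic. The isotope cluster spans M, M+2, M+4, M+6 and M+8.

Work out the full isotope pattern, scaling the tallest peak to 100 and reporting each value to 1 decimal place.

73.8 : 100.0 : 44.5 : 8.2 : 0.5

Element Zk pattern (n=3): 0.551368 : 0.363096 : 0.079704 : 0.005832
Element Qi pattern (n=1): 0.58939 : 0.41061
Convolve the two distributions (both contribute in 2-u steps):
  M: 0.551368×0.58939 = 0.324971
  M+2: 0.551368×0.41061 + 0.363096×0.58939 = 0.440402
  M+4: 0.363096×0.41061 + 0.079704×0.58939 = 0.196068
  M+6: 0.079704×0.41061 + 0.005832×0.58939 = 0.036165
  M+8: 0.005832×0.41061 = 0.002395
Scale to base peak (0.440402) = 100: 73.8 : 100.0 : 44.5 : 8.2 : 0.5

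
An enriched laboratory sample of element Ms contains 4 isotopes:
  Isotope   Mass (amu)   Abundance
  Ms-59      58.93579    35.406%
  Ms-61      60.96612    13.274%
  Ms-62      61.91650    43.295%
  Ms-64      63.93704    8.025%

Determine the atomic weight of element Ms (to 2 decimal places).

60.90 amu

Weight each isotope mass by its fractional abundance: 0.35406 × 58.93579 + 0.13274 × 60.96612 + 0.43295 × 61.91650 + 0.08025 × 63.93704
= 20.866806 + 8.092643 + 26.806749 + 5.130947 = 60.897145 amu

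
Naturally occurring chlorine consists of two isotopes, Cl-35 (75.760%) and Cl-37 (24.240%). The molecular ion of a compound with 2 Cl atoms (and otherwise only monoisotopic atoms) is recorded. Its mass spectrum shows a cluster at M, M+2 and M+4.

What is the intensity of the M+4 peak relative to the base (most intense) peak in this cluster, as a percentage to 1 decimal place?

Binomial terms of (0.75760 + 0.24240)^2: M 0.5740, M+2 0.3673, M+4 0.0588 → M is the base peak.
P(M) = C(2,0) × 0.75760^2 × 0.24240^0 = 1 × 0.57395776 × 1.0000 = 0.573958 (base)
P(M+4) = C(2,2) × 0.75760^0 × 0.24240^2 = 1 × 1.0000 × 0.05875776 = 0.058758
Relative intensity = 0.058758 / 0.573958 × 100 = 10.2

10.2%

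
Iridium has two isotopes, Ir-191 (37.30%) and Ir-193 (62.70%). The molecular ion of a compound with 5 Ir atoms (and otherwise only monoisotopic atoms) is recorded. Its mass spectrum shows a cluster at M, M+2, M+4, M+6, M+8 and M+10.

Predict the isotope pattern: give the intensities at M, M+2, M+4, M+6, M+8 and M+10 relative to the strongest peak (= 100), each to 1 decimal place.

2.1 : 17.7 : 59.5 : 100.0 : 84.0 : 28.3

Each Ir atom is independently Ir-191 (p = 0.3730) or Ir-193 (q = 0.6270); the cluster is the binomial expansion (p + q)^5.
P(M) = 0.3730^5 = 0.007220
P(M+2) = 5 × 0.3730^4 × 0.6270^1 = 0.060684
P(M+4) = 10 × 0.3730^3 × 0.6270^2 = 0.204015
P(M+6) = 10 × 0.3730^2 × 0.6270^3 = 0.342942
P(M+8) = 5 × 0.3730^1 × 0.6270^4 = 0.288237
P(M+10) = 0.6270^5 = 0.096903
The M+6 peak is largest (0.342942); scaling to 100 gives 2.1 : 17.7 : 59.5 : 100.0 : 84.0 : 28.3.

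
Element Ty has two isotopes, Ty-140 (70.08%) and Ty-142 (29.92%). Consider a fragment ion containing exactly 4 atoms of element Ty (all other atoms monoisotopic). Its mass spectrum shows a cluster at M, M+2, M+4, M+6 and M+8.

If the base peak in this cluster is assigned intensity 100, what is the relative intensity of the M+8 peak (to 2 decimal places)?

1.95

(0.7008 + 0.2992)^4 gives M 0.2412, M+2 0.4119, M+4 0.2638, M+6 0.0751, M+8 0.0080; the largest is M+2.
P(M+2) = C(4,1) × 0.7008^3 × 0.2992^1 = 4 × 0.34417734 × 0.2992 = 0.411911 (base)
P(M+8) = C(4,4) × 0.7008^0 × 0.2992^4 = 1 × 1.0000 × 0.00801394 = 0.008014
Relative intensity = 0.008014 / 0.411911 × 100 = 1.95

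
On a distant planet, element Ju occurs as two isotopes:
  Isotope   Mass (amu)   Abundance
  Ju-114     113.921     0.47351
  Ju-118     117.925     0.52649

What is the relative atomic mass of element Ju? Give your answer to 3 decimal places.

The abundance-weighted mean is 0.47351 × 113.921 + 0.52649 × 117.925
= 53.9427 + 62.0863 = 116.0290 amu

116.029 amu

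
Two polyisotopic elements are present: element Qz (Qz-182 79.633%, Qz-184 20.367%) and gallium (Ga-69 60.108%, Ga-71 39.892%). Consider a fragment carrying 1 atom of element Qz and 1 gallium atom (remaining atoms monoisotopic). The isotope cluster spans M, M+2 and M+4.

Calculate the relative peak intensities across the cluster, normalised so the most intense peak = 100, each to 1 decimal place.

Element Qz pattern (n=1): 0.79633 : 0.20367
Gallium pattern (n=1): 0.60108 : 0.39892
Convolve the two distributions (both contribute in 2-u steps):
  M: 0.79633×0.60108 = 0.478658
  M+2: 0.79633×0.39892 + 0.20367×0.60108 = 0.440094
  M+4: 0.20367×0.39892 = 0.081248
Scale to base peak (0.478658) = 100: 100.0 : 91.9 : 17.0

100.0 : 91.9 : 17.0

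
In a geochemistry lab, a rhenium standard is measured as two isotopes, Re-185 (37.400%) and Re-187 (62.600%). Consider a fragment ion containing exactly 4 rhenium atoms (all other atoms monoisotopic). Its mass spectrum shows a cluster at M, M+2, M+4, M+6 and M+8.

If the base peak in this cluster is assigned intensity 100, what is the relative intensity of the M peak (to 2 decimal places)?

(0.37400 + 0.62600)^4 gives M 0.0196, M+2 0.1310, M+4 0.3289, M+6 0.3670, M+8 0.1536; the largest is M+6.
P(M+6) = C(4,3) × 0.37400^1 × 0.62600^3 = 4 × 0.3740 × 0.24531438 = 0.366990 (base)
P(M) = C(4,0) × 0.37400^4 × 0.62600^0 = 1 × 0.0195653 × 1.0000 = 0.019565
Relative intensity = 0.019565 / 0.366990 × 100 = 5.33

5.33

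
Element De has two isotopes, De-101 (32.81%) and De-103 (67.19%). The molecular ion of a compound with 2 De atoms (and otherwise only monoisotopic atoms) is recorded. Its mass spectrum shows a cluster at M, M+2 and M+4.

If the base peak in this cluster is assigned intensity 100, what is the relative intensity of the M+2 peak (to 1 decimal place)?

(0.3281 + 0.6719)^2 gives M 0.1076, M+2 0.4409, M+4 0.4514; the largest is M+4.
P(M+4) = C(2,2) × 0.3281^0 × 0.6719^2 = 1 × 1.0000 × 0.45144961 = 0.451450 (base)
P(M+2) = C(2,1) × 0.3281^1 × 0.6719^1 = 2 × 0.3281 × 0.6719 = 0.440901
Relative intensity = 0.440901 / 0.451450 × 100 = 97.7

97.7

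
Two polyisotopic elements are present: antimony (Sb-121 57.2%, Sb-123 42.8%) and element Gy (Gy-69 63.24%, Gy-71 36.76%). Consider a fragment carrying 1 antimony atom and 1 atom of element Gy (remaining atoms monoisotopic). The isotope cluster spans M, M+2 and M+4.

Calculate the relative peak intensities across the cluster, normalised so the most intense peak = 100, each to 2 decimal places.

75.21 : 100.00 : 32.71

Antimony pattern (n=1): 0.5720 : 0.4280
Element Gy pattern (n=1): 0.6324 : 0.3676
Convolve the two distributions (both contribute in 2-u steps):
  M: 0.5720×0.6324 = 0.361733
  M+2: 0.5720×0.3676 + 0.4280×0.6324 = 0.480934
  M+4: 0.4280×0.3676 = 0.157333
Scale to base peak (0.480934) = 100: 75.21 : 100.00 : 32.71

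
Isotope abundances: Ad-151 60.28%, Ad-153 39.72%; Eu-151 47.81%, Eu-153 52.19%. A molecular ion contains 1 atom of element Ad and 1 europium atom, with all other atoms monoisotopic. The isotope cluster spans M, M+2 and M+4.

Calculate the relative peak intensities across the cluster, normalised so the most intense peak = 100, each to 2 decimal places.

57.13 : 100.00 : 41.09

Element Ad pattern (n=1): 0.6028 : 0.3972
Europium pattern (n=1): 0.4781 : 0.5219
Convolve the two distributions (both contribute in 2-u steps):
  M: 0.6028×0.4781 = 0.288199
  M+2: 0.6028×0.5219 + 0.3972×0.4781 = 0.504503
  M+4: 0.3972×0.5219 = 0.207299
Scale to base peak (0.504503) = 100: 57.13 : 100.00 : 41.09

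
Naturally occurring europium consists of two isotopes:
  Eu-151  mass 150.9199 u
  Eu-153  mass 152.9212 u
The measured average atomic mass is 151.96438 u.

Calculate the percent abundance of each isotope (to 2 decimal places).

Eu-151: 47.81%, Eu-153: 52.19%

With x = fraction of Eu-151 (so Eu-153 is 1 − x):
150.9199·x + 152.9212·(1 − x) = 151.96438
(150.9199 − 152.9212)·x = 151.96438 − 152.9212
x = -0.95682 / -2.0013 = 0.47810 → 47.81% Eu-151, 52.19% Eu-153.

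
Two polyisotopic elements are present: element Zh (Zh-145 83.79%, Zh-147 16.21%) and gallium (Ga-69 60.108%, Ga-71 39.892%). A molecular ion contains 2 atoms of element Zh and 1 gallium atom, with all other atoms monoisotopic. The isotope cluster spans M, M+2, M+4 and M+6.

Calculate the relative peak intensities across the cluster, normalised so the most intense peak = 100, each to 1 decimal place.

Element Zh pattern (n=2): 0.70207641 : 0.27164718 : 0.02627641
Gallium pattern (n=1): 0.60108 : 0.39892
Convolve the two distributions (both contribute in 2-u steps):
  M: 0.70207641×0.60108 = 0.422004
  M+2: 0.70207641×0.39892 + 0.27164718×0.60108 = 0.443354
  M+4: 0.27164718×0.39892 + 0.02627641×0.60108 = 0.124160
  M+6: 0.02627641×0.39892 = 0.010482
Scale to base peak (0.443354) = 100: 95.2 : 100.0 : 28.0 : 2.4

95.2 : 100.0 : 28.0 : 2.4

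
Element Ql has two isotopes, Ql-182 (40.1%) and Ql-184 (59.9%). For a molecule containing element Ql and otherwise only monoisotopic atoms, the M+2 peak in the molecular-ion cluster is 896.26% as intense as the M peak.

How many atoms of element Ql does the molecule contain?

For n independent Ql atoms, I(M+2)/I(M) = n · (abundance Ql-184) / (abundance Ql-182) = n · 0.599/0.401.
n = 8.9626 × 0.401/0.599 = 6.00 ≈ 6

6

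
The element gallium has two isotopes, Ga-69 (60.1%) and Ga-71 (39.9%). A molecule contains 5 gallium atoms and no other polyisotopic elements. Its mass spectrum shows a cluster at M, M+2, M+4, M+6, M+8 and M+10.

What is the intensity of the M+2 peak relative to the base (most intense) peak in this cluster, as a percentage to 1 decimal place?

Binomial terms of (0.601 + 0.399)^5: M 0.0784, M+2 0.2603, M+4 0.3456, M+6 0.2294, M+8 0.0762, M+10 0.0101 → M+4 is the base peak.
P(M+4) = C(5,2) × 0.601^3 × 0.399^2 = 10 × 0.2170818 × 0.159201 = 0.345596 (base)
P(M+2) = C(5,1) × 0.601^4 × 0.399^1 = 5 × 0.13046616 × 0.3990 = 0.260280
Relative intensity = 0.260280 / 0.345596 × 100 = 75.3

75.3%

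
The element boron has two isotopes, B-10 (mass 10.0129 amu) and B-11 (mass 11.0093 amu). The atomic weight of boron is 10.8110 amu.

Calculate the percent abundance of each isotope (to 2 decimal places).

B-10: 19.90%, B-11: 80.10%

With x = fraction of B-10 (so B-11 is 1 − x):
10.0129·x + 11.0093·(1 − x) = 10.8110
(10.0129 − 11.0093)·x = 10.8110 − 11.0093
x = -0.1983 / -0.9964 = 0.19902 → 19.90% B-10, 80.10% B-11.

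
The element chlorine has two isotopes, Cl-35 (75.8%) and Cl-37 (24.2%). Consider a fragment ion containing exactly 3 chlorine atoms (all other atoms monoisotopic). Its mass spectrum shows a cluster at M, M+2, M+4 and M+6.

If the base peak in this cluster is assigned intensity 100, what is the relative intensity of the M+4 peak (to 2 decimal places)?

Binomial terms of (0.758 + 0.242)^3: M 0.4355, M+2 0.4171, M+4 0.1332, M+6 0.0142 → M is the base peak.
P(M) = C(3,0) × 0.758^3 × 0.242^0 = 1 × 0.43551951 × 1.0000 = 0.435520 (base)
P(M+4) = C(3,2) × 0.758^1 × 0.242^2 = 3 × 0.7580 × 0.058564 = 0.133175
Relative intensity = 0.133175 / 0.435520 × 100 = 30.58

30.58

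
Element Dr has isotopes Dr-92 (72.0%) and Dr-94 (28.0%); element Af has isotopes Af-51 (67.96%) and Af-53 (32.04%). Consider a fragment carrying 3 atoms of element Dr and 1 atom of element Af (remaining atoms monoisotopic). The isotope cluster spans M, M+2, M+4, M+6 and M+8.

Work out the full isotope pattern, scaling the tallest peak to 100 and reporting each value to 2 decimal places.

Element Dr pattern (n=3): 0.373248 : 0.435456 : 0.169344 : 0.021952
Element Af pattern (n=1): 0.6796 : 0.3204
Convolve the two distributions (both contribute in 2-u steps):
  M: 0.373248×0.6796 = 0.253659
  M+2: 0.373248×0.3204 + 0.435456×0.6796 = 0.415525
  M+4: 0.435456×0.3204 + 0.169344×0.6796 = 0.254606
  M+6: 0.169344×0.3204 + 0.021952×0.6796 = 0.069176
  M+8: 0.021952×0.3204 = 0.007033
Scale to base peak (0.415525) = 100: 61.05 : 100.00 : 61.27 : 16.65 : 1.69

61.05 : 100.00 : 61.27 : 16.65 : 1.69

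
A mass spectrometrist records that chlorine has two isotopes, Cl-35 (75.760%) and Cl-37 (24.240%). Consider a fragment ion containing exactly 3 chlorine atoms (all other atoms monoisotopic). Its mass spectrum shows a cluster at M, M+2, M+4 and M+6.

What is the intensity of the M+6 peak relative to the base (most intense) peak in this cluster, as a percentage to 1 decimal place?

Binomial terms of (0.75760 + 0.24240)^3: M 0.4348, M+2 0.4174, M+4 0.1335, M+6 0.0142 → M is the base peak.
P(M) = C(3,0) × 0.75760^3 × 0.24240^0 = 1 × 0.4348304 × 1.0000 = 0.434830 (base)
P(M+6) = C(3,3) × 0.75760^0 × 0.24240^3 = 1 × 1.0000 × 0.01424288 = 0.014243
Relative intensity = 0.014243 / 0.434830 × 100 = 3.3

3.3%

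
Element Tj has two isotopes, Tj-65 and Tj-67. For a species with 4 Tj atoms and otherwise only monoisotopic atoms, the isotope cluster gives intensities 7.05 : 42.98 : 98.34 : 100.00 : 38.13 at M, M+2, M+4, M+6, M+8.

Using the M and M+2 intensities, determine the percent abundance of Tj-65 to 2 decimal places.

If p is the fraction of Tj that is Tj-65, then I(M+2)/I(M) = [C(4,1)·p^3·(1−p)] / p^4 = 4·(1−p)/p = 42.98/7.05 = 6.0965
(1−p)/p = 6.0965/4 = 1.5241  ⇒  p = 1/(1 + 1.5241) = 0.3962
Tj-65: 39.62%, Tj-67: 60.38%.

39.62%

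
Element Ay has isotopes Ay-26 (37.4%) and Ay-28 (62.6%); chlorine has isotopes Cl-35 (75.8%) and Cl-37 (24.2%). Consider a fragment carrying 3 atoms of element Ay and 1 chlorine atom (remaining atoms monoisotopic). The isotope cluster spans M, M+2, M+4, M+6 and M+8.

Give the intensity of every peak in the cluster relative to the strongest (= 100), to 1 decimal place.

10.0 : 53.4 : 100.0 : 73.7 : 15.0

Element Ay pattern (n=3): 0.05231362 : 0.26268713 : 0.43968487 : 0.24531438
Chlorine pattern (n=1): 0.7580 : 0.2420
Convolve the two distributions (both contribute in 2-u steps):
  M: 0.05231362×0.7580 = 0.039654
  M+2: 0.05231362×0.2420 + 0.26268713×0.7580 = 0.211777
  M+4: 0.26268713×0.2420 + 0.43968487×0.7580 = 0.396851
  M+6: 0.43968487×0.2420 + 0.24531438×0.7580 = 0.292352
  M+8: 0.24531438×0.2420 = 0.059366
Scale to base peak (0.396851) = 100: 10.0 : 53.4 : 100.0 : 73.7 : 15.0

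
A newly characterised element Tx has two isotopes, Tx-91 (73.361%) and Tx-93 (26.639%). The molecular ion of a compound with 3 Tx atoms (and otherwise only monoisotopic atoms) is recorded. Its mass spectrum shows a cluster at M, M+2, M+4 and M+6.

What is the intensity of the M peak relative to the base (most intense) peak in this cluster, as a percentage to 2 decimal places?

91.80%

Term probabilities: M 0.3948, M+2 0.4301, M+4 0.1562, M+6 0.0189. Base peak = M+2.
P(M+2) = C(3,1) × 0.73361^2 × 0.26639^1 = 3 × 0.53818363 × 0.26639 = 0.430100 (base)
P(M) = C(3,0) × 0.73361^3 × 0.26639^0 = 1 × 0.39481689 × 1.0000 = 0.394817
Relative intensity = 0.394817 / 0.430100 × 100 = 91.80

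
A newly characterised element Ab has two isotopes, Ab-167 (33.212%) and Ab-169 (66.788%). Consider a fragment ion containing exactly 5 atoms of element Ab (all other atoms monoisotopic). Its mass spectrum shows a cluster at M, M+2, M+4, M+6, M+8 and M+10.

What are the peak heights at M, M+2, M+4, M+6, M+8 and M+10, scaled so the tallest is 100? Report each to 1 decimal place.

Expanding (0.33212 + 0.66788)^5:
P(M) = 0.33212^5 = 0.004041
P(M+2) = 5 × 0.33212^4 × 0.66788^1 = 0.040630
P(M+4) = 10 × 0.33212^3 × 0.66788^2 = 0.163411
P(M+6) = 10 × 0.33212^2 × 0.66788^3 = 0.328613
P(M+8) = 5 × 0.33212^1 × 0.66788^4 = 0.330414
P(M+10) = 0.66788^5 = 0.132890
The M+8 peak is largest (0.330414); scaling to 100 gives 1.2 : 12.3 : 49.5 : 99.5 : 100.0 : 40.2.

1.2 : 12.3 : 49.5 : 99.5 : 100.0 : 40.2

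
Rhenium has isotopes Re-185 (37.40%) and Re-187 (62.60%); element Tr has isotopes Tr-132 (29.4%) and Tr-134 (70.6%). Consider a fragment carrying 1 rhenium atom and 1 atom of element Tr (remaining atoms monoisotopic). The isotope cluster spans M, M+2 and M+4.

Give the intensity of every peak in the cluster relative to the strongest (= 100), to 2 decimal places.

Rhenium pattern (n=1): 0.3740 : 0.6260
Element Tr pattern (n=1): 0.2940 : 0.7060
Convolve the two distributions (both contribute in 2-u steps):
  M: 0.3740×0.2940 = 0.109956
  M+2: 0.3740×0.7060 + 0.6260×0.2940 = 0.448088
  M+4: 0.6260×0.7060 = 0.441956
Scale to base peak (0.448088) = 100: 24.54 : 100.00 : 98.63

24.54 : 100.00 : 98.63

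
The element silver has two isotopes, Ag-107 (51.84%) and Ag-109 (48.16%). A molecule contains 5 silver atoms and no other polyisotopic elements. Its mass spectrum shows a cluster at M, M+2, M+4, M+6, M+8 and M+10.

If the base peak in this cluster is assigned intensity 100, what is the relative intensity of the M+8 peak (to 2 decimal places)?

43.15

Term probabilities: M 0.0374, M+2 0.1739, M+4 0.3231, M+6 0.3002, M+8 0.1394, M+10 0.0259. Base peak = M+4.
P(M+4) = C(5,2) × 0.5184^3 × 0.4816^2 = 10 × 0.13931407 × 0.23193856 = 0.323123 (base)
P(M+8) = C(5,4) × 0.5184^1 × 0.4816^4 = 5 × 0.5184 × 0.0537955 = 0.139438
Relative intensity = 0.139438 / 0.323123 × 100 = 43.15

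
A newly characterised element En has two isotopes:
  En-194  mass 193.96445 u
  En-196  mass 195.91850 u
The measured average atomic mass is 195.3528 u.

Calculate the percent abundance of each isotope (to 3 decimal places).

En-194: 28.950%, En-196: 71.050%

Writing the weighted mean with unknown fraction x of En-194:
193.96445·x + 195.91850·(1 − x) = 195.3528
(193.96445 − 195.91850)·x = 195.3528 − 195.91850
x = -0.56570 / -1.95405 = 0.28950 → 28.950% En-194, 71.050% En-196.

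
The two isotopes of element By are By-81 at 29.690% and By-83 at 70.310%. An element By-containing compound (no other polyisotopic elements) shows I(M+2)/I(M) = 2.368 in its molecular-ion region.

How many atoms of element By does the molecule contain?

1

The M+2/M ratio from n By atoms is n · q/p = n · 0.70310/0.29690.
n = 2.368 × 0.29690/0.70310 = 1.00 ≈ 1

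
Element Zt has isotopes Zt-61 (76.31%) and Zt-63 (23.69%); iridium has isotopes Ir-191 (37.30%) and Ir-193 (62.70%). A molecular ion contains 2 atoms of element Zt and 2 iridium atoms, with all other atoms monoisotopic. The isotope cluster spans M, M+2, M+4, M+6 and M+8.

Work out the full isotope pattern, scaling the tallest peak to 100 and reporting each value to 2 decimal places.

Element Zt pattern (n=2): 0.58232161 : 0.36155678 : 0.05612161
Iridium pattern (n=2): 0.139129 : 0.467742 : 0.393129
Convolve the two distributions (both contribute in 2-u steps):
  M: 0.58232161×0.139129 = 0.081018
  M+2: 0.58232161×0.467742 + 0.36155678×0.139129 = 0.322679
  M+4: 0.58232161×0.393129 + 0.36155678×0.467742 + 0.05612161×0.139129 = 0.405851
  M+6: 0.36155678×0.393129 + 0.05612161×0.467742 = 0.168389
  M+8: 0.05612161×0.393129 = 0.022063
Scale to base peak (0.405851) = 100: 19.96 : 79.51 : 100.00 : 41.49 : 5.44

19.96 : 79.51 : 100.00 : 41.49 : 5.44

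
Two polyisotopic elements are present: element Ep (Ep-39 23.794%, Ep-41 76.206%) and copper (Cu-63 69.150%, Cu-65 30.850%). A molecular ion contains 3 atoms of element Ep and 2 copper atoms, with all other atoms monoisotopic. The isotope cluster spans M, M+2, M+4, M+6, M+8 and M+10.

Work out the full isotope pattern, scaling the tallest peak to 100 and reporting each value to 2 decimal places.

1.61 : 16.88 : 63.55 : 100.00 : 56.95 : 10.51

Element Ep pattern (n=3): 0.01347108 : 0.12943309 : 0.41454057 : 0.44255525
Copper pattern (n=2): 0.47817225 : 0.4266555 : 0.09517225
Convolve the two distributions (both contribute in 2-u steps):
  M: 0.01347108×0.47817225 = 0.006441
  M+2: 0.01347108×0.4266555 + 0.12943309×0.47817225 = 0.067639
  M+4: 0.01347108×0.09517225 + 0.12943309×0.4266555 + 0.41454057×0.47817225 = 0.254727
  M+6: 0.12943309×0.09517225 + 0.41454057×0.4266555 + 0.44255525×0.47817225 = 0.400802
  M+8: 0.41454057×0.09517225 + 0.44255525×0.4266555 = 0.228271
  M+10: 0.44255525×0.09517225 = 0.042119
Scale to base peak (0.400802) = 100: 1.61 : 16.88 : 63.55 : 100.00 : 56.95 : 10.51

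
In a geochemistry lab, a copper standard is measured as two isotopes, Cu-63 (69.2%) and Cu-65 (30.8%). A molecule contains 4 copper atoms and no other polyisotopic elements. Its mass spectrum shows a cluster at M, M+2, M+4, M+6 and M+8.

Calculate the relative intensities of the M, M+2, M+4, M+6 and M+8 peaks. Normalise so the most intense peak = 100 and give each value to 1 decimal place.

56.2 : 100.0 : 66.8 : 19.8 : 2.2

Each Cu atom is independently Cu-63 (p = 0.692) or Cu-65 (q = 0.308); the cluster is the binomial expansion (p + q)^4.
P(M) = 0.692^4 = 0.229311
P(M+2) = 4 × 0.692^3 × 0.308^1 = 0.408253
P(M+4) = 6 × 0.692^2 × 0.308^2 = 0.272562
P(M+6) = 4 × 0.692^1 × 0.308^3 = 0.080876
P(M+8) = 0.308^4 = 0.008999
The M+2 peak is largest (0.408253); scaling to 100 gives 56.2 : 100.0 : 66.8 : 19.8 : 2.2.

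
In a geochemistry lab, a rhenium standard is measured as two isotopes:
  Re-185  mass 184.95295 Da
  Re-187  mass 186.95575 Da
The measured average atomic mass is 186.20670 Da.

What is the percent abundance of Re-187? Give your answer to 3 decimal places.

Writing the weighted mean with unknown fraction x of Re-185:
184.95295·x + 186.95575·(1 − x) = 186.20670
(184.95295 − 186.95575)·x = 186.20670 − 186.95575
x = -0.74905 / -2.00280 = 0.37400 → 37.400% Re-185, 62.600% Re-187.

62.600%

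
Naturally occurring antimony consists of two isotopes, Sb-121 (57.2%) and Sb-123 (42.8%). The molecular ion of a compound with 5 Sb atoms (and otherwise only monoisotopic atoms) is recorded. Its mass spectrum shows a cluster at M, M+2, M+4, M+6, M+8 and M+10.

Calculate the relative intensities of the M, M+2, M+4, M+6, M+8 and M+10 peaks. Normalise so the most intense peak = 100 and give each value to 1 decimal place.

Each Sb atom is independently Sb-121 (p = 0.572) or Sb-123 (q = 0.428); the cluster is the binomial expansion (p + q)^5.
P(M) = 0.572^5 = 0.061232
P(M+2) = 5 × 0.572^4 × 0.428^1 = 0.229086
P(M+4) = 10 × 0.572^3 × 0.428^2 = 0.342827
P(M+6) = 10 × 0.572^2 × 0.428^3 = 0.256521
P(M+8) = 5 × 0.572^1 × 0.428^4 = 0.095971
P(M+10) = 0.428^5 = 0.014362
The M+4 peak is largest (0.342827); scaling to 100 gives 17.9 : 66.8 : 100.0 : 74.8 : 28.0 : 4.2.

17.9 : 66.8 : 100.0 : 74.8 : 28.0 : 4.2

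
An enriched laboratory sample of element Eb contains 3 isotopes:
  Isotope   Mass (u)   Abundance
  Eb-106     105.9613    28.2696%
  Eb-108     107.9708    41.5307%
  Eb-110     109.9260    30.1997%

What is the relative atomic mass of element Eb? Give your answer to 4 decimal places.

107.9932 u

Ar = Σ fᵢ·mᵢ = 0.282696 × 105.9613 + 0.415307 × 107.9708 + 0.301997 × 109.9260
= 29.95484 + 44.84103 + 33.19732 = 107.99319 u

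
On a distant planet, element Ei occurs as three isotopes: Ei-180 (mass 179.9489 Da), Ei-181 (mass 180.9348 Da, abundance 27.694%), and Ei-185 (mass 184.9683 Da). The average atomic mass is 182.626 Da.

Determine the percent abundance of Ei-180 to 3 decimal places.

24.411%

Let x and y be the fractions of Ei-180 and Ei-185. Then x + y = 1 − 0.27694 = 0.72306 and 179.9489x + 184.9683y = 182.626 − 0.27694×180.9348 = 132.517916488.
Substituting: 179.9489x + 184.9683(0.72306 − x) = 132.517916488
(179.9489 − 184.9683)x = -1.22526251  ⇒  x = 0.24411, y = 0.47895
Ei-180: 24.411%, Ei-185: 47.895%.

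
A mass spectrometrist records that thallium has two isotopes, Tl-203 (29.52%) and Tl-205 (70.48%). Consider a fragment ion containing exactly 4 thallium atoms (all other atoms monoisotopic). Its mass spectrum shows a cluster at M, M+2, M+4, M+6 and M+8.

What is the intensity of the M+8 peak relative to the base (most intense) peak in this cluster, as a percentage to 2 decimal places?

(0.2952 + 0.7048)^4 gives M 0.0076, M+2 0.0725, M+4 0.2597, M+6 0.4134, M+8 0.2468; the largest is M+6.
P(M+6) = C(4,3) × 0.2952^1 × 0.7048^3 = 4 × 0.2952 × 0.35010449 = 0.413403 (base)
P(M+8) = C(4,4) × 0.2952^0 × 0.7048^4 = 1 × 1.0000 × 0.24675365 = 0.246754
Relative intensity = 0.246754 / 0.413403 × 100 = 59.69

59.69%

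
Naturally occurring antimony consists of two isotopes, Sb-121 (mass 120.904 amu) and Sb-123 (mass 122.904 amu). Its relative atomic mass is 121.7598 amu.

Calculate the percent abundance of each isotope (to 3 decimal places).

Sb-121: 57.210%, Sb-123: 42.790%

Let x be the fractional abundance of Sb-121; then Sb-123 has abundance 1 − x.
120.904·x + 122.904·(1 − x) = 121.7598
(120.904 − 122.904)·x = 121.7598 − 122.904
x = -1.1442 / -2.000 = 0.57210 → 57.210% Sb-121, 42.790% Sb-123.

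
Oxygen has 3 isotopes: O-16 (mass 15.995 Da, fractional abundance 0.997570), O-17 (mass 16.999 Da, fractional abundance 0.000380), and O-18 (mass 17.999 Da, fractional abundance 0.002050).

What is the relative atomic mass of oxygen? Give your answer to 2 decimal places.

Average mass = Σ (abundance × isotope mass) = 0.997570 × 15.995 + 0.000380 × 16.999 + 0.002050 × 17.999
= 15.9561 + 0.0065 + 0.0369 = 15.9995 Da

16.00 Da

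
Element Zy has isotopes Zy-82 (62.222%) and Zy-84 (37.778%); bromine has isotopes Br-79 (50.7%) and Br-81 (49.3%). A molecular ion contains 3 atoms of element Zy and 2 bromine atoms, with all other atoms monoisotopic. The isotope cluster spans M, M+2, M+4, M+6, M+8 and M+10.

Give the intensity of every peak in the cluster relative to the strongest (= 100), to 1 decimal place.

Element Zy pattern (n=3): 0.24089728 : 0.43878134 : 0.26640547 : 0.0539159
Bromine pattern (n=2): 0.257049 : 0.499902 : 0.243049
Convolve the two distributions (both contribute in 2-u steps):
  M: 0.24089728×0.257049 = 0.061922
  M+2: 0.24089728×0.499902 + 0.43878134×0.257049 = 0.233213
  M+4: 0.24089728×0.243049 + 0.43878134×0.499902 + 0.26640547×0.257049 = 0.346377
  M+6: 0.43878134×0.243049 + 0.26640547×0.499902 + 0.0539159×0.257049 = 0.253681
  M+8: 0.26640547×0.243049 + 0.0539159×0.499902 = 0.091702
  M+10: 0.0539159×0.243049 = 0.013104
Scale to base peak (0.346377) = 100: 17.9 : 67.3 : 100.0 : 73.2 : 26.5 : 3.8

17.9 : 67.3 : 100.0 : 73.2 : 26.5 : 3.8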